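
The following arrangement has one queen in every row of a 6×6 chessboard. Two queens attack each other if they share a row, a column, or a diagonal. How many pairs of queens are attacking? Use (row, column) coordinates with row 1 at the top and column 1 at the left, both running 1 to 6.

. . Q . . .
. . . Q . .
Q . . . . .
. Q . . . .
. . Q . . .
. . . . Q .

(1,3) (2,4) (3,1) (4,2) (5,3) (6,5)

7

Same column: (1,3)–(5,3) (column 3).
Same diagonal: (1,3)–(2,4) (|1−2| = |3−4| = 1); (1,3)–(3,1) (|1−3| = |3−1| = 2); (2,4)–(4,2) (|2−4| = |4−2| = 2); (3,1)–(4,2) (|3−4| = |1−2| = 1); (3,1)–(5,3) (|3−5| = |1−3| = 2); (4,2)–(5,3) (|4−5| = |2−3| = 1).
Total attacking pairs: 7.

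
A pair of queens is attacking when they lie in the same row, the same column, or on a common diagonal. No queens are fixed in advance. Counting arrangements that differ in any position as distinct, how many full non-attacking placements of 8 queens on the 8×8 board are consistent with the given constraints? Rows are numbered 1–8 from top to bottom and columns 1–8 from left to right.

92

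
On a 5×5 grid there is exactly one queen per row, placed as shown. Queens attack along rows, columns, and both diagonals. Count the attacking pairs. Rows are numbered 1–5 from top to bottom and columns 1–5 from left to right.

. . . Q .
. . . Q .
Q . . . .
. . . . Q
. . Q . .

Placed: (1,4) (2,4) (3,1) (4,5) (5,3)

2

Same column: (1,4)–(2,4) (column 4).
Same diagonal: (3,1)–(5,3) (|3−5| = |1−3| = 2).
Total attacking pairs: 2.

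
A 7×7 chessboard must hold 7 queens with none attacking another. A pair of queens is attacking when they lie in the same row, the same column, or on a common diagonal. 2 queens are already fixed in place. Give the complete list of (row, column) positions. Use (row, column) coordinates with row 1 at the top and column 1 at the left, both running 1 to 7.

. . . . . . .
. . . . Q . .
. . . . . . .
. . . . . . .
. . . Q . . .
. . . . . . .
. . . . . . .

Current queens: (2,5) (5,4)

(1,3) (2,5) (3,7) (4,2) (5,4) (6,6) (7,1)

Row 1: attacked by (2,5)→{4,5,6}; (5,4)→{4}. Safe: 1, 2, 3, 7. Place at column 3.
Row 3: attacked by (1,3)→{1,3,5}; (2,5)→{4,5,6}; (5,4)→{2,4,6}. Safe: 7. Place at column 7.
Row 4: attacked by (1,3)→{3,6}; (2,5)→{3,5,7}; (3,7)→{6,7}; (5,4)→{3,4,5}. Safe: 1, 2. Place at column 2.
Row 6: attacked by (1,3)→{3}; (2,5)→{1,5}; (3,7)→{4,7}; (4,2)→{2,4}; (5,4)→{3,4,5}. Safe: 6. Place at column 6.
Row 7: attacked by (1,3)→{3}; (2,5)→{5}; (3,7)→{3,7}; (4,2)→{2,5}; (5,4)→{2,4,6}; (6,6)→{5,6,7}. Safe: 1. Place at column 1.
Columns [3, 5, 7, 2, 4, 6, 1], r−c [-2, -3, -4, 2, 1, 0, 6], r+c [4, 7, 10, 6, 9, 12, 8] are all distinct, so no two queens attack.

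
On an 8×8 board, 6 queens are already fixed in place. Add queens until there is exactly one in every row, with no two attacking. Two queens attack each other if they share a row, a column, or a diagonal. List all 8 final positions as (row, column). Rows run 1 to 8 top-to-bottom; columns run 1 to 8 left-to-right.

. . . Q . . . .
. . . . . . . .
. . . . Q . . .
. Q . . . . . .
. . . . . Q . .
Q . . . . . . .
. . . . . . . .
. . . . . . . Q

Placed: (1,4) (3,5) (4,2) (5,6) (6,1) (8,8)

Row 2: attacked by (1,4)→{3,4,5}; (3,5)→{4,5,6}; (4,2)→{2,4}; (5,6)→{3,6}; (6,1)→{1,5}; (8,8)→{2,8}. Safe: 7. Place at column 7.
Row 7: attacked by (1,4)→{4}; (2,7)→{2,7}; (3,5)→{1,5}; (4,2)→{2,5}; (5,6)→{4,6,8}; (6,1)→{1,2}; (8,8)→{7,8}. Safe: 3. Place at column 3.
Columns [4, 7, 5, 2, 6, 1, 3, 8], r−c [-3, -5, -2, 2, -1, 5, 4, 0], r+c [5, 9, 8, 6, 11, 7, 10, 16] are all distinct, so no two queens attack.

(1,4) (2,7) (3,5) (4,2) (5,6) (6,1) (7,3) (8,8)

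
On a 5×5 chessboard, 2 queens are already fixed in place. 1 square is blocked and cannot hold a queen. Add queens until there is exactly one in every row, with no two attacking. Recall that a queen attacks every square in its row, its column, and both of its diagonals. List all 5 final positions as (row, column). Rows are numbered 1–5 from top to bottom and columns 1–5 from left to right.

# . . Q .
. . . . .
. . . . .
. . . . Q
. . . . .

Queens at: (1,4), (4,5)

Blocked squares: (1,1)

Row 2: attacked by (1,4)→{3,4,5}; (4,5)→{3,5}. Safe: 1, 2. Place at column 1.
Row 3: attacked by (1,4)→{2,4}; (2,1)→{1,2}; (4,5)→{4,5}. Safe: 3. Place at column 3.
Row 5: attacked by (1,4)→{4}; (2,1)→{1,4}; (3,3)→{1,3,5}; (4,5)→{4,5}. Safe: 2. Place at column 2.
Columns [4, 1, 3, 5, 2], r−c [-3, 1, 0, -1, 3], r+c [5, 3, 6, 9, 7] are all distinct, so no two queens attack.

(1,4) (2,1) (3,3) (4,5) (5,2)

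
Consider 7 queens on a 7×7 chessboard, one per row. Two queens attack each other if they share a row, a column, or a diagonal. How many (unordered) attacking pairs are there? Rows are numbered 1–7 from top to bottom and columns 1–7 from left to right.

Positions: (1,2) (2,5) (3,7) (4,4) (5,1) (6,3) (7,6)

0

All columns are distinct and no two queens satisfy |Δrow| = |Δcol|, so no pair attacks.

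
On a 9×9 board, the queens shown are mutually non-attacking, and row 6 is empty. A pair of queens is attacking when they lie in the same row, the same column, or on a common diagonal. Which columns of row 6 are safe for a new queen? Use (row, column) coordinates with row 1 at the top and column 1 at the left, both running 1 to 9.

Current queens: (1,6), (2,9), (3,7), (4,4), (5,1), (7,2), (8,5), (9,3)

columns 8

(1,6) attacks row 6 at column 6 and diagonals 1.
(2,9) attacks row 6 at column 9 and diagonals 5.
(3,7) attacks row 6 at column 7 and diagonals 4.
(4,4) attacks row 6 at column 4 and diagonals 2, 6.
(5,1) attacks row 6 at column 1 and diagonals 2.
(7,2) attacks row 6 at column 2 and diagonals 1, 3.
(8,5) attacks row 6 at column 5 and diagonals 3, 7.
(9,3) attacks row 6 at column 3 and diagonals 6.
Attacked columns: {1, 2, 3, 4, 5, 6, 7, 9}. Safe: {8}.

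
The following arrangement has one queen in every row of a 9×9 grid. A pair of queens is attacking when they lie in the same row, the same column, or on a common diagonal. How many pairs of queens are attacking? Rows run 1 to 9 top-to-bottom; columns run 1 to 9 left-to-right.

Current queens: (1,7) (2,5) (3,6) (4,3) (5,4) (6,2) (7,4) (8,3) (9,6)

10

Same column: (3,6)–(9,6) (column 6); (4,3)–(8,3) (column 3); (5,4)–(7,4) (column 4).
Same diagonal: (1,7)–(6,2) (|1−6| = |7−2| = 5); (2,5)–(3,6) (|2−3| = |5−6| = 1); (2,5)–(4,3) (|2−4| = |5−3| = 2); (3,6)–(5,4) (|3−5| = |6−4| = 2); (4,3)–(5,4) (|4−5| = |3−4| = 1); (7,4)–(8,3) (|7−8| = |4−3| = 1); (7,4)–(9,6) (|7−9| = |4−6| = 2).
Total attacking pairs: 10.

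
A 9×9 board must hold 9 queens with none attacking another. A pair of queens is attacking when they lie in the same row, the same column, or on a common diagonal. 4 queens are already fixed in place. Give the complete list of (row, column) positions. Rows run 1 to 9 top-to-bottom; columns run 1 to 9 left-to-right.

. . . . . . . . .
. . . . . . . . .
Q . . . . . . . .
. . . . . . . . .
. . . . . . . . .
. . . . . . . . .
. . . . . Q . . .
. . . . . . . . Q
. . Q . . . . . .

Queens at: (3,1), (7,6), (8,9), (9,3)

(1,5) (2,7) (3,1) (4,4) (5,2) (6,8) (7,6) (8,9) (9,3)

Row 1: attacked by (3,1)→{1,3}; (7,6)→{6}; (8,9)→{2,9}; (9,3)→{3}. Safe: 4, 5, 7, 8. Place at column 5.
Row 2: attacked by (1,5)→{4,5,6}; (3,1)→{1,2}; (7,6)→{1,6}; (8,9)→{3,9}; (9,3)→{3}. Safe: 7, 8. Place at column 7.
Row 4: attacked by (1,5)→{2,5,8}; (2,7)→{5,7,9}; (3,1)→{1,2}; (7,6)→{3,6,9}; (8,9)→{5,9}; (9,3)→{3,8}. Safe: 4. Place at column 4.
Row 5: attacked by (1,5)→{1,5,9}; (2,7)→{4,7}; (3,1)→{1,3}; (4,4)→{3,4,5}; (7,6)→{4,6,8}; (8,9)→{6,9}; (9,3)→{3,7}. Safe: 2. Place at column 2.
Row 6: attacked by (1,5)→{5}; (2,7)→{3,7}; (3,1)→{1,4}; (4,4)→{2,4,6}; (5,2)→{1,2,3}; (7,6)→{5,6,7}; (8,9)→{7,9}; (9,3)→{3,6}. Safe: 8. Place at column 8.
Columns [5, 7, 1, 4, 2, 8, 6, 9, 3], r−c [-4, -5, 2, 0, 3, -2, 1, -1, 6], r+c [6, 9, 4, 8, 7, 14, 13, 17, 12] are all distinct, so no two queens attack.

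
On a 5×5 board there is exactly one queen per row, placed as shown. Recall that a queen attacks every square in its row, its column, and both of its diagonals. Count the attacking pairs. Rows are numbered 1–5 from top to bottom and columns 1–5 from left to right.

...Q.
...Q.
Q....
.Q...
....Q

Same column: (1,4)–(2,4) (column 4).
Same diagonal: (2,4)–(4,2) (|2−4| = |4−2| = 2); (3,1)–(4,2) (|3−4| = |1−2| = 1).
Total attacking pairs: 3.

3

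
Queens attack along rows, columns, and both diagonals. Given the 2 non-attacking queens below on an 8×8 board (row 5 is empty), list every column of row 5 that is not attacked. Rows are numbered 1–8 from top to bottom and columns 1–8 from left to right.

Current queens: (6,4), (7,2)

columns 1, 6, 7, 8

(6,4) attacks row 5 at column 4 and diagonals 3, 5.
(7,2) attacks row 5 at column 2 and diagonals 4.
Attacked columns: {2, 3, 4, 5}. Safe: {1, 6, 7, 8}.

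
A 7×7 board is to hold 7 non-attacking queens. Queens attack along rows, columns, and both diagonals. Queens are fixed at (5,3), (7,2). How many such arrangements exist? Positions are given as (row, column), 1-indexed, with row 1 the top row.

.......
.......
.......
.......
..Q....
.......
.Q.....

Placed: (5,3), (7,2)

2

Branch on row 1: col 1 → 0; col 4 → 0; col 5 → 1; col 6 → 1.
Sum: 0 + 0 + 1 + 1 = 2.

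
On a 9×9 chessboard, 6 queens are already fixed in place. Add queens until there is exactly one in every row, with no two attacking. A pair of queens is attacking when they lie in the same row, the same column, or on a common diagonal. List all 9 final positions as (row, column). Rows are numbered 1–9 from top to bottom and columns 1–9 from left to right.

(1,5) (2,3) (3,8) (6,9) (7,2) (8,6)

(1,5) (2,3) (3,8) (4,4) (5,7) (6,9) (7,2) (8,6) (9,1)

Row 4: attacked by (1,5)→{2,5,8}; (2,3)→{1,3,5}; (3,8)→{7,8,9}; (6,9)→{7,9}; (7,2)→{2,5}; (8,6)→{2,6}. Safe: 4. Place at column 4.
Row 5: attacked by (1,5)→{1,5,9}; (2,3)→{3,6}; (3,8)→{6,8}; (4,4)→{3,4,5}; (6,9)→{8,9}; (7,2)→{2,4}; (8,6)→{3,6,9}. Safe: 7. Place at column 7.
Row 9: attacked by (1,5)→{5}; (2,3)→{3}; (3,8)→{2,8}; (4,4)→{4,9}; (5,7)→{3,7}; (6,9)→{6,9}; (7,2)→{2,4}; (8,6)→{5,6,7}. Safe: 1. Place at column 1.
Columns [5, 3, 8, 4, 7, 9, 2, 6, 1], r−c [-4, -1, -5, 0, -2, -3, 5, 2, 8], r+c [6, 5, 11, 8, 12, 15, 9, 14, 10] are all distinct, so no two queens attack.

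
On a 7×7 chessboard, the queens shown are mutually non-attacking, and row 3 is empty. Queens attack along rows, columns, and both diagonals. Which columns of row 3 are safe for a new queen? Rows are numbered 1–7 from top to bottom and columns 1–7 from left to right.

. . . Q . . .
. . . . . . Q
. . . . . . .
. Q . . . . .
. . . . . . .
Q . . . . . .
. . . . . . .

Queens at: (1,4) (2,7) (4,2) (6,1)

columns 5

(1,4) attacks row 3 at column 4 and diagonals 2, 6.
(2,7) attacks row 3 at column 7 and diagonals 6.
(4,2) attacks row 3 at column 2 and diagonals 1, 3.
(6,1) attacks row 3 at column 1 and diagonals 4.
Attacked columns: {1, 2, 3, 4, 6, 7}. Safe: {5}.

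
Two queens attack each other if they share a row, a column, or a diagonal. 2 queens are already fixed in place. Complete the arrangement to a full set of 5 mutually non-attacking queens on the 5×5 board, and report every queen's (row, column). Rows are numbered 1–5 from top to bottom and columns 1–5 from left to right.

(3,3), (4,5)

Row 1: attacked by (3,3)→{1,3,5}; (4,5)→{2,5}. Safe: 4. Place at column 4.
Row 2: attacked by (1,4)→{3,4,5}; (3,3)→{2,3,4}; (4,5)→{3,5}. Safe: 1. Place at column 1.
Row 5: attacked by (1,4)→{4}; (2,1)→{1,4}; (3,3)→{1,3,5}; (4,5)→{4,5}. Safe: 2. Place at column 2.
Columns [4, 1, 3, 5, 2], r−c [-3, 1, 0, -1, 3], r+c [5, 3, 6, 9, 7] are all distinct, so no two queens attack.

(1,4) (2,1) (3,3) (4,5) (5,2)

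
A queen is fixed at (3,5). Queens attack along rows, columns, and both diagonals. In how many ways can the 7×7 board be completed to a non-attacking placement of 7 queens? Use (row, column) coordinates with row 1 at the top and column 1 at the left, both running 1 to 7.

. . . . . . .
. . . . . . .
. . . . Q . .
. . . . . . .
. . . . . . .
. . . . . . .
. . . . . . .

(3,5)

6

Branch on row 1: col 1 → 1; col 2 → 1; col 4 → 2; col 6 → 2.
Sum: 1 + 1 + 2 + 2 = 6.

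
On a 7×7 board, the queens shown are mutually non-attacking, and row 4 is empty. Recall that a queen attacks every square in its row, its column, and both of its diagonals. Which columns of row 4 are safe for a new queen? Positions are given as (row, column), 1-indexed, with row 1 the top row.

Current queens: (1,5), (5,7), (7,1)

columns 3

(1,5) attacks row 4 at column 5 and diagonals 2.
(5,7) attacks row 4 at column 7 and diagonals 6.
(7,1) attacks row 4 at column 1 and diagonals 4.
Attacked columns: {1, 2, 4, 5, 6, 7}. Safe: {3}.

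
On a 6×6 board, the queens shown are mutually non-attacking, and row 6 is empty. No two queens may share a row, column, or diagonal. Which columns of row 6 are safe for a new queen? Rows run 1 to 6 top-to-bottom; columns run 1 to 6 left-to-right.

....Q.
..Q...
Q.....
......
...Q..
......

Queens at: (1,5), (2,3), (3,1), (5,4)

columns 2, 6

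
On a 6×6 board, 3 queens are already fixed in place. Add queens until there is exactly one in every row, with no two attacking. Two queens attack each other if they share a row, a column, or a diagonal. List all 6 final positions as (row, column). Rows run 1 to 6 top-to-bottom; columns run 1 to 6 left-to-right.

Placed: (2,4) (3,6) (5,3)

Row 1: attacked by (2,4)→{3,4,5}; (3,6)→{4,6}; (5,3)→{3}. Safe: 1, 2. Place at column 2.
Row 4: attacked by (1,2)→{2,5}; (2,4)→{2,4,6}; (3,6)→{5,6}; (5,3)→{2,3,4}. Safe: 1. Place at column 1.
Row 6: attacked by (1,2)→{2}; (2,4)→{4}; (3,6)→{3,6}; (4,1)→{1,3}; (5,3)→{2,3,4}. Safe: 5. Place at column 5.
Columns [2, 4, 6, 1, 3, 5], r−c [-1, -2, -3, 3, 2, 1], r+c [3, 6, 9, 5, 8, 11] are all distinct, so no two queens attack.

(1,2) (2,4) (3,6) (4,1) (5,3) (6,5)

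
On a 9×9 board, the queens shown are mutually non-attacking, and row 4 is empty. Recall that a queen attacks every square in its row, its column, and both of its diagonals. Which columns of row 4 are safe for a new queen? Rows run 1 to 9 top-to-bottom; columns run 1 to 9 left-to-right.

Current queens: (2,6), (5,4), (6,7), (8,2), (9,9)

columns 1

(2,6) attacks row 4 at column 6 and diagonals 4, 8.
(5,4) attacks row 4 at column 4 and diagonals 3, 5.
(6,7) attacks row 4 at column 7 and diagonals 5, 9.
(8,2) attacks row 4 at column 2 and diagonals 6.
(9,9) attacks row 4 at column 9 and diagonals 4.
Attacked columns: {2, 3, 4, 5, 6, 7, 8, 9}. Safe: {1}.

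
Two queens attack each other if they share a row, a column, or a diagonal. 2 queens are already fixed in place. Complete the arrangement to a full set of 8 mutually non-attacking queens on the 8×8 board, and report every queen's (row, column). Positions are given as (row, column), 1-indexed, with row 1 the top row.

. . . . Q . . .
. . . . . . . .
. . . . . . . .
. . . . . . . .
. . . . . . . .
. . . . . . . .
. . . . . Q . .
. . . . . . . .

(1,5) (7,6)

Row 2: attacked by (1,5)→{4,5,6}; (7,6)→{1,6}. Safe: 2, 3, 7, 8. Place at column 8.
Row 3: attacked by (1,5)→{3,5,7}; (2,8)→{7,8}; (7,6)→{2,6}. Safe: 1, 4. Place at column 4.
Row 4: attacked by (1,5)→{2,5,8}; (2,8)→{6,8}; (3,4)→{3,4,5}; (7,6)→{3,6}. Safe: 1, 7. Place at column 1.
Row 5: attacked by (1,5)→{1,5}; (2,8)→{5,8}; (3,4)→{2,4,6}; (4,1)→{1,2}; (7,6)→{4,6,8}. Safe: 3, 7. Place at column 7.
Row 6: attacked by (1,5)→{5}; (2,8)→{4,8}; (3,4)→{1,4,7}; (4,1)→{1,3}; (5,7)→{6,7,8}; (7,6)→{5,6,7}. Safe: 2. Place at column 2.
Row 8: attacked by (1,5)→{5}; (2,8)→{2,8}; (3,4)→{4}; (4,1)→{1,5}; (5,7)→{4,7}; (6,2)→{2,4}; (7,6)→{5,6,7}. Safe: 3. Place at column 3.
Columns [5, 8, 4, 1, 7, 2, 6, 3], r−c [-4, -6, -1, 3, -2, 4, 1, 5], r+c [6, 10, 7, 5, 12, 8, 13, 11] are all distinct, so no two queens attack.

(1,5) (2,8) (3,4) (4,1) (5,7) (6,2) (7,6) (8,3)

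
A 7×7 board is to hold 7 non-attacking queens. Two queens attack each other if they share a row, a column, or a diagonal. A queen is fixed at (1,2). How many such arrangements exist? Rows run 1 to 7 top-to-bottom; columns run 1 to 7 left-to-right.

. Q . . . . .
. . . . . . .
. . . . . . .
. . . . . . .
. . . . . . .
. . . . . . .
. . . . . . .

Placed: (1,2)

Branch on row 2: col 4 → 2; col 5 → 3; col 6 → 1; col 7 → 1.
Sum: 2 + 3 + 1 + 1 = 7.

7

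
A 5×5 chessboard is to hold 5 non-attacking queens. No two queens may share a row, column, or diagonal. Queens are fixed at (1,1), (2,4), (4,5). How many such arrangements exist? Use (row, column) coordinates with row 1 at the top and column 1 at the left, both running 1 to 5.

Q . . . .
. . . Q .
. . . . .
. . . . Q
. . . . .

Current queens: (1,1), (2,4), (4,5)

1

Branch on row 3: col 2 → 1.
Sum: 1 = 1.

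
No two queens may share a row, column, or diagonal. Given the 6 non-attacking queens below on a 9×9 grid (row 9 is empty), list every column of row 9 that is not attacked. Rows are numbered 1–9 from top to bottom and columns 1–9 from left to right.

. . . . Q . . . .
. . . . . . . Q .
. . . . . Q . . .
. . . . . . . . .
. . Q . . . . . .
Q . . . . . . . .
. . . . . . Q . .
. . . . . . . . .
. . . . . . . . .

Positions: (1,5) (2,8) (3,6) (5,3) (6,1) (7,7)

(1,5) attacks row 9 at column 5.
(2,8) attacks row 9 at column 8 and diagonals 1.
(3,6) attacks row 9 at column 6.
(5,3) attacks row 9 at column 3 and diagonals 7.
(6,1) attacks row 9 at column 1 and diagonals 4.
(7,7) attacks row 9 at column 7 and diagonals 5, 9.
Attacked columns: {1, 3, 4, 5, 6, 7, 8, 9}. Safe: {2}.

columns 2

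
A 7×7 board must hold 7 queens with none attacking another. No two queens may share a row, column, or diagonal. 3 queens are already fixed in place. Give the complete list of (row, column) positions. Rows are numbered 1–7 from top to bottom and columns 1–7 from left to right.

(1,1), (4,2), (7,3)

(1,1) (2,6) (3,4) (4,2) (5,7) (6,5) (7,3)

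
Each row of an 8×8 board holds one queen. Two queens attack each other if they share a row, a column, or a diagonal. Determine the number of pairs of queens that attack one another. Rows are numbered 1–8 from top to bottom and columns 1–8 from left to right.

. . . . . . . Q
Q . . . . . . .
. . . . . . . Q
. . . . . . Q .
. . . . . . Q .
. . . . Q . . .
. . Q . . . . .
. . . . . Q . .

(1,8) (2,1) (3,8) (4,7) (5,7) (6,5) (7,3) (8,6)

6

Same column: (1,8)–(3,8) (column 8); (4,7)–(5,7) (column 7).
Same diagonal: (2,1)–(6,5) (|2−6| = |1−5| = 4); (3,8)–(4,7) (|3−4| = |8−7| = 1); (3,8)–(6,5) (|3−6| = |8−5| = 3); (4,7)–(6,5) (|4−6| = |7−5| = 2).
Total attacking pairs: 6.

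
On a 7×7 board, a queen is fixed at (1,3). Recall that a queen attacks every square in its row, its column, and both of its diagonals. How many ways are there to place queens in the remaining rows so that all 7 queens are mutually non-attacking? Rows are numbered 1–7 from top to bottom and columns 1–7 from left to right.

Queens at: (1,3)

Branch on row 2: col 1 → 2; col 5 → 1; col 6 → 1; col 7 → 2.
Sum: 2 + 1 + 1 + 2 = 6.

6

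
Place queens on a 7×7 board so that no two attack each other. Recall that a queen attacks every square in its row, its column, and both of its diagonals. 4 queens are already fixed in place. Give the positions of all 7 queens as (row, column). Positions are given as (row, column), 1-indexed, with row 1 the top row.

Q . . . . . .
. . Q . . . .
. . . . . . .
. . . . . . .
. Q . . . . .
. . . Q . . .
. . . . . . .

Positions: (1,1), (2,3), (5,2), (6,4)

(1,1) (2,3) (3,5) (4,7) (5,2) (6,4) (7,6)

Row 3: attacked by (1,1)→{1,3}; (2,3)→{2,3,4}; (5,2)→{2,4}; (6,4)→{1,4,7}. Safe: 5, 6. Place at column 5.
Row 4: attacked by (1,1)→{1,4}; (2,3)→{1,3,5}; (3,5)→{4,5,6}; (5,2)→{1,2,3}; (6,4)→{2,4,6}. Safe: 7. Place at column 7.
Row 7: attacked by (1,1)→{1,7}; (2,3)→{3}; (3,5)→{1,5}; (4,7)→{4,7}; (5,2)→{2,4}; (6,4)→{3,4,5}. Safe: 6. Place at column 6.
Columns [1, 3, 5, 7, 2, 4, 6], r−c [0, -1, -2, -3, 3, 2, 1], r+c [2, 5, 8, 11, 7, 10, 13] are all distinct, so no two queens attack.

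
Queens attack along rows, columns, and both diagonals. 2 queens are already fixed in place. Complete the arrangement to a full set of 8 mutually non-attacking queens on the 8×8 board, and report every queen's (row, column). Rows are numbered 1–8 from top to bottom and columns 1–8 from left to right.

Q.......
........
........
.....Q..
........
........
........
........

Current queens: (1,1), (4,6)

Row 2: attacked by (1,1)→{1,2}; (4,6)→{4,6,8}. Safe: 3, 5, 7. Place at column 5.
Row 3: attacked by (1,1)→{1,3}; (2,5)→{4,5,6}; (4,6)→{5,6,7}. Safe: 2, 8. Place at column 8.
Row 5: attacked by (1,1)→{1,5}; (2,5)→{2,5,8}; (3,8)→{6,8}; (4,6)→{5,6,7}. Safe: 3, 4. Place at column 3.
Row 6: attacked by (1,1)→{1,6}; (2,5)→{1,5}; (3,8)→{5,8}; (4,6)→{4,6,8}; (5,3)→{2,3,4}. Safe: 7. Place at column 7.
Row 7: attacked by (1,1)→{1,7}; (2,5)→{5}; (3,8)→{4,8}; (4,6)→{3,6}; (5,3)→{1,3,5}; (6,7)→{6,7,8}. Safe: 2. Place at column 2.
Row 8: attacked by (1,1)→{1,8}; (2,5)→{5}; (3,8)→{3,8}; (4,6)→{2,6}; (5,3)→{3,6}; (6,7)→{5,7}; (7,2)→{1,2,3}. Safe: 4. Place at column 4.
Columns [1, 5, 8, 6, 3, 7, 2, 4], r−c [0, -3, -5, -2, 2, -1, 5, 4], r+c [2, 7, 11, 10, 8, 13, 9, 12] are all distinct, so no two queens attack.

(1,1) (2,5) (3,8) (4,6) (5,3) (6,7) (7,2) (8,4)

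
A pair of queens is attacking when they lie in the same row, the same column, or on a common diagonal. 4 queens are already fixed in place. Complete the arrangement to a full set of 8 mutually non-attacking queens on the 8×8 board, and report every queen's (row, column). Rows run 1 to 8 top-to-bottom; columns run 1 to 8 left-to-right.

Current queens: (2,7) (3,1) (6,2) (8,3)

Row 1: attacked by (2,7)→{6,7,8}; (3,1)→{1,3}; (6,2)→{2,7}; (8,3)→{3}. Safe: 4, 5. Place at column 4.
Row 4: attacked by (1,4)→{1,4,7}; (2,7)→{5,7}; (3,1)→{1,2}; (6,2)→{2,4}; (8,3)→{3,7}. Safe: 6, 8. Place at column 8.
Row 5: attacked by (1,4)→{4,8}; (2,7)→{4,7}; (3,1)→{1,3}; (4,8)→{7,8}; (6,2)→{1,2,3}; (8,3)→{3,6}. Safe: 5. Place at column 5.
Row 7: attacked by (1,4)→{4}; (2,7)→{2,7}; (3,1)→{1,5}; (4,8)→{5,8}; (5,5)→{3,5,7}; (6,2)→{1,2,3}; (8,3)→{2,3,4}. Safe: 6. Place at column 6.
Columns [4, 7, 1, 8, 5, 2, 6, 3], r−c [-3, -5, 2, -4, 0, 4, 1, 5], r+c [5, 9, 4, 12, 10, 8, 13, 11] are all distinct, so no two queens attack.

(1,4) (2,7) (3,1) (4,8) (5,5) (6,2) (7,6) (8,3)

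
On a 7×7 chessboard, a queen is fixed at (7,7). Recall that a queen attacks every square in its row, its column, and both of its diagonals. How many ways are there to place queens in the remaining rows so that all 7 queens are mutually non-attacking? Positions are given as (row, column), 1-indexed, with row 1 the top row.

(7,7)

4

Branch on row 1: col 2 → 1; col 3 → 1; col 4 → 1; col 5 → 1; col 6 → 0.
Sum: 1 + 1 + 1 + 1 + 0 = 4.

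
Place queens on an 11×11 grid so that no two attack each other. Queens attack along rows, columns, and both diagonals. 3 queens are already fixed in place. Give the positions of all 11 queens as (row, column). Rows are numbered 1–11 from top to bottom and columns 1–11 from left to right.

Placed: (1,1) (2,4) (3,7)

(1,1) (2,4) (3,7) (4,11) (5,8) (6,3) (7,5) (8,9) (9,2) (10,6) (11,10)

Row 4: attacked by (1,1)→{1,4}; (2,4)→{2,4,6}; (3,7)→{6,7,8}. Safe: 3, 5, 9, 10, 11. Place at column 11.
Row 5: attacked by (1,1)→{1,5}; (2,4)→{1,4,7}; (3,7)→{5,7,9}; (4,11)→{10,11}. Safe: 2, 3, 6, 8. Place at column 8.
Row 6: attacked by (1,1)→{1,6}; (2,4)→{4,8}; (3,7)→{4,7,10}; (4,11)→{9,11}; (5,8)→{7,8,9}. Safe: 2, 3, 5. Place at column 3.
Row 7: attacked by (1,1)→{1,7}; (2,4)→{4,9}; (3,7)→{3,7,11}; (4,11)→{8,11}; (5,8)→{6,8,10}; (6,3)→{2,3,4}. Safe: 5. Place at column 5.
Row 8: attacked by (1,1)→{1,8}; (2,4)→{4,10}; (3,7)→{2,7}; (4,11)→{7,11}; (5,8)→{5,8,11}; (6,3)→{1,3,5}; (7,5)→{4,5,6}. Safe: 9. Place at column 9.
Row 9: attacked by (1,1)→{1,9}; (2,4)→{4,11}; (3,7)→{1,7}; (4,11)→{6,11}; (5,8)→{4,8}; (6,3)→{3,6}; (7,5)→{3,5,7}; (8,9)→{8,9,10}. Safe: 2. Place at column 2.
Row 10: attacked by (1,1)→{1,10}; (2,4)→{4}; (3,7)→{7}; (4,11)→{5,11}; (5,8)→{3,8}; (6,3)→{3,7}; (7,5)→{2,5,8}; (8,9)→{7,9,11}; (9,2)→{1,2,3}. Safe: 6. Place at column 6.
Row 11: attacked by (1,1)→{1,11}; (2,4)→{4}; (3,7)→{7}; (4,11)→{4,11}; (5,8)→{2,8}; (6,3)→{3,8}; (7,5)→{1,5,9}; (8,9)→{6,9}; (9,2)→{2,4}; (10,6)→{5,6,7}. Safe: 10. Place at column 10.
Columns [1, 4, 7, 11, 8, 3, 5, 9, 2, 6, 10], r−c [0, -2, -4, -7, -3, 3, 2, -1, 7, 4, 1], r+c [2, 6, 10, 15, 13, 9, 12, 17, 11, 16, 21] are all distinct, so no two queens attack.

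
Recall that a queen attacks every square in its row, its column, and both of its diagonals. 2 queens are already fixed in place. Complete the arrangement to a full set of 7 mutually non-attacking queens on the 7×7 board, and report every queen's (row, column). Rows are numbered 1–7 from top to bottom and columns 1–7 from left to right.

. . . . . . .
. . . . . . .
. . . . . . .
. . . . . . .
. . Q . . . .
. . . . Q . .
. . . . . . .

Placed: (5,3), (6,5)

Row 1: attacked by (5,3)→{3,7}; (6,5)→{5}. Safe: 1, 2, 4, 6. Place at column 6.
Row 2: attacked by (1,6)→{5,6,7}; (5,3)→{3,6}; (6,5)→{1,5}. Safe: 2, 4. Place at column 4.
Row 3: attacked by (1,6)→{4,6}; (2,4)→{3,4,5}; (5,3)→{1,3,5}; (6,5)→{2,5}. Safe: 7. Place at column 7.
Row 4: attacked by (1,6)→{3,6}; (2,4)→{2,4,6}; (3,7)→{6,7}; (5,3)→{2,3,4}; (6,5)→{3,5,7}. Safe: 1. Place at column 1.
Row 7: attacked by (1,6)→{6}; (2,4)→{4}; (3,7)→{3,7}; (4,1)→{1,4}; (5,3)→{1,3,5}; (6,5)→{4,5,6}. Safe: 2. Place at column 2.
Columns [6, 4, 7, 1, 3, 5, 2], r−c [-5, -2, -4, 3, 2, 1, 5], r+c [7, 6, 10, 5, 8, 11, 9] are all distinct, so no two queens attack.

(1,6) (2,4) (3,7) (4,1) (5,3) (6,5) (7,2)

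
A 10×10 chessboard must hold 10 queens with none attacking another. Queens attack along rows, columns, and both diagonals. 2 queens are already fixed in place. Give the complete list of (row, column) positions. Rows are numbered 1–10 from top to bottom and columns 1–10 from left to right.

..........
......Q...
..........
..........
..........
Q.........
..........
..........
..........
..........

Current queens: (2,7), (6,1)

Row 1: attacked by (2,7)→{6,7,8}; (6,1)→{1,6}. Safe: 2, 3, 4, 5, 9, 10. Place at column 3.
Row 3: attacked by (1,3)→{1,3,5}; (2,7)→{6,7,8}; (6,1)→{1,4}. Safe: 2, 9, 10. Place at column 9.
Row 4: attacked by (1,3)→{3,6}; (2,7)→{5,7,9}; (3,9)→{8,9,10}; (6,1)→{1,3}. Safe: 2, 4. Place at column 4.
Row 5: attacked by (1,3)→{3,7}; (2,7)→{4,7,10}; (3,9)→{7,9}; (4,4)→{3,4,5}; (6,1)→{1,2}. Safe: 6, 8. Place at column 6.
Row 7: attacked by (1,3)→{3,9}; (2,7)→{2,7}; (3,9)→{5,9}; (4,4)→{1,4,7}; (5,6)→{4,6,8}; (6,1)→{1,2}. Safe: 10. Place at column 10.
Row 8: attacked by (1,3)→{3,10}; (2,7)→{1,7}; (3,9)→{4,9}; (4,4)→{4,8}; (5,6)→{3,6,9}; (6,1)→{1,3}; (7,10)→{9,10}. Safe: 2, 5. Place at column 2.
Row 9: attacked by (1,3)→{3}; (2,7)→{7}; (3,9)→{3,9}; (4,4)→{4,9}; (5,6)→{2,6,10}; (6,1)→{1,4}; (7,10)→{8,10}; (8,2)→{1,2,3}. Safe: 5. Place at column 5.
Row 10: attacked by (1,3)→{3}; (2,7)→{7}; (3,9)→{2,9}; (4,4)→{4,10}; (5,6)→{1,6}; (6,1)→{1,5}; (7,10)→{7,10}; (8,2)→{2,4}; (9,5)→{4,5,6}. Safe: 8. Place at column 8.
Columns [3, 7, 9, 4, 6, 1, 10, 2, 5, 8], r−c [-2, -5, -6, 0, -1, 5, -3, 6, 4, 2], r+c [4, 9, 12, 8, 11, 7, 17, 10, 14, 18] are all distinct, so no two queens attack.

(1,3) (2,7) (3,9) (4,4) (5,6) (6,1) (7,10) (8,2) (9,5) (10,8)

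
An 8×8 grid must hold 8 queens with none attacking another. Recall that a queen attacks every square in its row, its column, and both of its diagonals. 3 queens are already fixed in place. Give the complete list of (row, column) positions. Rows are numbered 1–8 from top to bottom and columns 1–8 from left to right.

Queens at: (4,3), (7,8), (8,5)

(1,7) (2,2) (3,6) (4,3) (5,1) (6,4) (7,8) (8,5)

Row 1: attacked by (4,3)→{3,6}; (7,8)→{2,8}; (8,5)→{5}. Safe: 1, 4, 7. Place at column 7.
Row 2: attacked by (1,7)→{6,7,8}; (4,3)→{1,3,5}; (7,8)→{3,8}; (8,5)→{5}. Safe: 2, 4. Place at column 2.
Row 3: attacked by (1,7)→{5,7}; (2,2)→{1,2,3}; (4,3)→{2,3,4}; (7,8)→{4,8}; (8,5)→{5}. Safe: 6. Place at column 6.
Row 5: attacked by (1,7)→{3,7}; (2,2)→{2,5}; (3,6)→{4,6,8}; (4,3)→{2,3,4}; (7,8)→{6,8}; (8,5)→{2,5,8}. Safe: 1. Place at column 1.
Row 6: attacked by (1,7)→{2,7}; (2,2)→{2,6}; (3,6)→{3,6}; (4,3)→{1,3,5}; (5,1)→{1,2}; (7,8)→{7,8}; (8,5)→{3,5,7}. Safe: 4. Place at column 4.
Columns [7, 2, 6, 3, 1, 4, 8, 5], r−c [-6, 0, -3, 1, 4, 2, -1, 3], r+c [8, 4, 9, 7, 6, 10, 15, 13] are all distinct, so no two queens attack.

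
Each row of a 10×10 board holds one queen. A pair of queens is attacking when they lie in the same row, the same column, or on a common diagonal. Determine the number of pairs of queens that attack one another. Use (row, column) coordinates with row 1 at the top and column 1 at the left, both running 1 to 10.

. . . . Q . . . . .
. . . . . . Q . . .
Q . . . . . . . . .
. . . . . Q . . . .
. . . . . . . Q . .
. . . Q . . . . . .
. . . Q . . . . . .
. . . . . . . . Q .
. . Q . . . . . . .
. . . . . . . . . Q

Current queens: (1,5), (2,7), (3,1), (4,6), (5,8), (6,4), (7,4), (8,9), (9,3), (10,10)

Same column: (6,4)–(7,4) (column 4).
Same diagonal: (3,1)–(6,4) (|3−6| = |1−4| = 3); (4,6)–(6,4) (|4−6| = |6−4| = 2).
Total attacking pairs: 3.

3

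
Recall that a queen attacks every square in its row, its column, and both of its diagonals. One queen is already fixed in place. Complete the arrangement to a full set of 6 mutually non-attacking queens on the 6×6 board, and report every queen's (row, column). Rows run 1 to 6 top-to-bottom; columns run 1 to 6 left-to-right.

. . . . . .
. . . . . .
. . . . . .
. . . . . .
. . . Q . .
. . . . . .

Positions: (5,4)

Row 1: attacked by (5,4)→{4}. Safe: 1, 2, 3, 5, 6. Place at column 5.
Row 2: attacked by (1,5)→{4,5,6}; (5,4)→{1,4}. Safe: 2, 3. Place at column 3.
Row 3: attacked by (1,5)→{3,5}; (2,3)→{2,3,4}; (5,4)→{2,4,6}. Safe: 1. Place at column 1.
Row 4: attacked by (1,5)→{2,5}; (2,3)→{1,3,5}; (3,1)→{1,2}; (5,4)→{3,4,5}. Safe: 6. Place at column 6.
Row 6: attacked by (1,5)→{5}; (2,3)→{3}; (3,1)→{1,4}; (4,6)→{4,6}; (5,4)→{3,4,5}. Safe: 2. Place at column 2.
Columns [5, 3, 1, 6, 4, 2], r−c [-4, -1, 2, -2, 1, 4], r+c [6, 5, 4, 10, 9, 8] are all distinct, so no two queens attack.

(1,5) (2,3) (3,1) (4,6) (5,4) (6,2)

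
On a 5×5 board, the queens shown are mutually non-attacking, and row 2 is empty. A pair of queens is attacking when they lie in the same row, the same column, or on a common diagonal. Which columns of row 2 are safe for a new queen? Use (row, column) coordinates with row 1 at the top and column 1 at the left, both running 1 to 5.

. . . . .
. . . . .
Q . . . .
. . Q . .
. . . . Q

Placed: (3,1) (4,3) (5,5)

columns 4

(3,1) attacks row 2 at column 1 and diagonals 2.
(4,3) attacks row 2 at column 3 and diagonals 1, 5.
(5,5) attacks row 2 at column 5 and diagonals 2.
Attacked columns: {1, 2, 3, 5}. Safe: {4}.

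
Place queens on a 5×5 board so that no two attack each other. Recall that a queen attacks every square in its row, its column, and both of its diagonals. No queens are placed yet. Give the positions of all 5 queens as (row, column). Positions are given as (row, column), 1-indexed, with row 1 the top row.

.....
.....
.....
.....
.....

(1,1) (2,4) (3,2) (4,5) (5,3)

Row 1: Safe: 1, 2, 3, 4, 5. Place at column 1.
Row 2: attacked by (1,1)→{1,2}. Safe: 3, 4, 5. Place at column 4.
Row 3: attacked by (1,1)→{1,3}; (2,4)→{3,4,5}. Safe: 2. Place at column 2.
Row 4: attacked by (1,1)→{1,4}; (2,4)→{2,4}; (3,2)→{1,2,3}. Safe: 5. Place at column 5.
Row 5: attacked by (1,1)→{1,5}; (2,4)→{1,4}; (3,2)→{2,4}; (4,5)→{4,5}. Safe: 3. Place at column 3.
Columns [1, 4, 2, 5, 3], r−c [0, -2, 1, -1, 2], r+c [2, 6, 5, 9, 8] are all distinct, so no two queens attack.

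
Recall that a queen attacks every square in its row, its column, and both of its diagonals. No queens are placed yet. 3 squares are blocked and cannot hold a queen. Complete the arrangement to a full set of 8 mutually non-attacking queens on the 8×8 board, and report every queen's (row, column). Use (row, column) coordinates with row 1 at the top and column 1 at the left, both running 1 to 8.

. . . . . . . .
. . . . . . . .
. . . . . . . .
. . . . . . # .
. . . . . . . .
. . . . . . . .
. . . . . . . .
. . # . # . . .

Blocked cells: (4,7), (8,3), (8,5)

Row 1: Safe: 1, 2, 3, 4, 5, 6, 7, 8. Place at column 6.
Row 2: attacked by (1,6)→{5,6,7}. Safe: 1, 2, 3, 4, 8. Place at column 2.
Row 3: attacked by (1,6)→{4,6,8}; (2,2)→{1,2,3}. Safe: 5, 7. Place at column 7.
Row 4: attacked by (1,6)→{3,6}; (2,2)→{2,4}; (3,7)→{6,7,8}. Blocked: 7. Safe: 1, 5. Place at column 1.
Row 5: attacked by (1,6)→{2,6}; (2,2)→{2,5}; (3,7)→{5,7}; (4,1)→{1,2}. Safe: 3, 4, 8. Place at column 3.
Row 6: attacked by (1,6)→{1,6}; (2,2)→{2,6}; (3,7)→{4,7}; (4,1)→{1,3}; (5,3)→{2,3,4}. Safe: 5, 8. Place at column 5.
Row 7: attacked by (1,6)→{6}; (2,2)→{2,7}; (3,7)→{3,7}; (4,1)→{1,4}; (5,3)→{1,3,5}; (6,5)→{4,5,6}. Safe: 8. Place at column 8.
Row 8: attacked by (1,6)→{6}; (2,2)→{2,8}; (3,7)→{2,7}; (4,1)→{1,5}; (5,3)→{3,6}; (6,5)→{3,5,7}; (7,8)→{7,8}. Blocked: 3,5. Safe: 4. Place at column 4.
Columns [6, 2, 7, 1, 3, 5, 8, 4], r−c [-5, 0, -4, 3, 2, 1, -1, 4], r+c [7, 4, 10, 5, 8, 11, 15, 12] are all distinct, so no two queens attack.

(1,6) (2,2) (3,7) (4,1) (5,3) (6,5) (7,8) (8,4)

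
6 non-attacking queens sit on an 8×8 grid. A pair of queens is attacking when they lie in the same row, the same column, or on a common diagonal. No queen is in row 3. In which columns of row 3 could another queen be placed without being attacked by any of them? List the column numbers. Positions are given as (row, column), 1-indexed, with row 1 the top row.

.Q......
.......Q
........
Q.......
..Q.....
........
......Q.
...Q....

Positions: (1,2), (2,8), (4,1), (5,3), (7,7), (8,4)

columns 6

(1,2) attacks row 3 at column 2 and diagonals 4.
(2,8) attacks row 3 at column 8 and diagonals 7.
(4,1) attacks row 3 at column 1 and diagonals 2.
(5,3) attacks row 3 at column 3 and diagonals 1, 5.
(7,7) attacks row 3 at column 7 and diagonals 3.
(8,4) attacks row 3 at column 4.
Attacked columns: {1, 2, 3, 4, 5, 7, 8}. Safe: {6}.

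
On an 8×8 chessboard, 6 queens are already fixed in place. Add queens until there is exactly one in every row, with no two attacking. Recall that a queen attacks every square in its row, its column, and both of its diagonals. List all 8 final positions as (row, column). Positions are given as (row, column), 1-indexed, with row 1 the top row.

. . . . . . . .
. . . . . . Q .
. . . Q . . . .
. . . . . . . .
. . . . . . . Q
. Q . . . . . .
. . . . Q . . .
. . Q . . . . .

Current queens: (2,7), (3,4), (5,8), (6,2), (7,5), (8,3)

Row 1: attacked by (2,7)→{6,7,8}; (3,4)→{2,4,6}; (5,8)→{4,8}; (6,2)→{2,7}; (7,5)→{5}; (8,3)→{3}. Safe: 1. Place at column 1.
Row 4: attacked by (1,1)→{1,4}; (2,7)→{5,7}; (3,4)→{3,4,5}; (5,8)→{7,8}; (6,2)→{2,4}; (7,5)→{2,5,8}; (8,3)→{3,7}. Safe: 6. Place at column 6.
Columns [1, 7, 4, 6, 8, 2, 5, 3], r−c [0, -5, -1, -2, -3, 4, 2, 5], r+c [2, 9, 7, 10, 13, 8, 12, 11] are all distinct, so no two queens attack.

(1,1) (2,7) (3,4) (4,6) (5,8) (6,2) (7,5) (8,3)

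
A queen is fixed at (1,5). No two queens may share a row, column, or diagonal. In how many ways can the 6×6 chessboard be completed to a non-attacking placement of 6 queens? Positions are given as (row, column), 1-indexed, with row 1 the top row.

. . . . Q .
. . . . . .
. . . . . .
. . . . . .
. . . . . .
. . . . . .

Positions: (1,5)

Branch on row 2: col 1 → 0; col 2 → 0; col 3 → 1.
Sum: 0 + 0 + 1 = 1.

1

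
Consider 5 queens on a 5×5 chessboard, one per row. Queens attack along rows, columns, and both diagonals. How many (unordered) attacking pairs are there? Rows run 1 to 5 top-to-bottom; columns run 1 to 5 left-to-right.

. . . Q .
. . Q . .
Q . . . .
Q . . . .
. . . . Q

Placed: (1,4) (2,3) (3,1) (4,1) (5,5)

4

Same column: (3,1)–(4,1) (column 1).
Same diagonal: (1,4)–(2,3) (|1−2| = |4−3| = 1); (1,4)–(4,1) (|1−4| = |4−1| = 3); (2,3)–(4,1) (|2−4| = |3−1| = 2).
Total attacking pairs: 4.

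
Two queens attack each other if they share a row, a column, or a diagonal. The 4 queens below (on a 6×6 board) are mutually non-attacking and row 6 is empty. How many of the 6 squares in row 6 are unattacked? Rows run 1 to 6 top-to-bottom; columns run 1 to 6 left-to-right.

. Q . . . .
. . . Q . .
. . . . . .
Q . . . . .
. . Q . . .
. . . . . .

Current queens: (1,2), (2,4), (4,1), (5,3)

2

(1,2) attacks row 6 at column 2.
(2,4) attacks row 6 at column 4.
(4,1) attacks row 6 at column 1 and diagonals 3.
(5,3) attacks row 6 at column 3 and diagonals 2, 4.
Attacked columns: {1, 2, 3, 4}. Safe: {5, 6}.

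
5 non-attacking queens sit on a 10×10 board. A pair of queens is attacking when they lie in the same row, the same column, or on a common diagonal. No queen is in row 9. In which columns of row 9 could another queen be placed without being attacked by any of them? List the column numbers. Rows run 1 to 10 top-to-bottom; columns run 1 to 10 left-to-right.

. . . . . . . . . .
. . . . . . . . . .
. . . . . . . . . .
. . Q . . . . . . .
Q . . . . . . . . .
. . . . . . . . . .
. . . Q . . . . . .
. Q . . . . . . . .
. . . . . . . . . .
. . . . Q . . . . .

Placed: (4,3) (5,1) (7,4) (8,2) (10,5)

columns 7, 9, 10

(4,3) attacks row 9 at column 3 and diagonals 8.
(5,1) attacks row 9 at column 1 and diagonals 5.
(7,4) attacks row 9 at column 4 and diagonals 2, 6.
(8,2) attacks row 9 at column 2 and diagonals 1, 3.
(10,5) attacks row 9 at column 5 and diagonals 4, 6.
Attacked columns: {1, 2, 3, 4, 5, 6, 8}. Safe: {7, 9, 10}.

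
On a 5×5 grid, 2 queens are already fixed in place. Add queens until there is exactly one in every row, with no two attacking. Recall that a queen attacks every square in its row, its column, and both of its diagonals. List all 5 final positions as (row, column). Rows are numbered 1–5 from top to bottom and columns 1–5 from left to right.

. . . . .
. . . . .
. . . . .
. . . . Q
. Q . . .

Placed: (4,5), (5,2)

Row 1: attacked by (4,5)→{2,5}; (5,2)→{2}. Safe: 1, 3, 4. Place at column 4.
Row 2: attacked by (1,4)→{3,4,5}; (4,5)→{3,5}; (5,2)→{2,5}. Safe: 1. Place at column 1.
Row 3: attacked by (1,4)→{2,4}; (2,1)→{1,2}; (4,5)→{4,5}; (5,2)→{2,4}. Safe: 3. Place at column 3.
Columns [4, 1, 3, 5, 2], r−c [-3, 1, 0, -1, 3], r+c [5, 3, 6, 9, 7] are all distinct, so no two queens attack.

(1,4) (2,1) (3,3) (4,5) (5,2)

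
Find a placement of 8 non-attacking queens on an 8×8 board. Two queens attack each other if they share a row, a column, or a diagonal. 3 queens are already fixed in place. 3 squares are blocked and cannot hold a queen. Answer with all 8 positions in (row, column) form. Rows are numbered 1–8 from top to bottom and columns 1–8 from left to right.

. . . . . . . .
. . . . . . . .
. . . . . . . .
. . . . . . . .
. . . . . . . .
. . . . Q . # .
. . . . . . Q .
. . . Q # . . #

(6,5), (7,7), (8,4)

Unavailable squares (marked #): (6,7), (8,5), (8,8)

(1,8) (2,3) (3,1) (4,6) (5,2) (6,5) (7,7) (8,4)

Row 1: attacked by (6,5)→{5}; (7,7)→{1,7}; (8,4)→{4}. Safe: 2, 3, 6, 8. Place at column 8.
Row 2: attacked by (1,8)→{7,8}; (6,5)→{1,5}; (7,7)→{2,7}; (8,4)→{4}. Safe: 3, 6. Place at column 3.
Row 3: attacked by (1,8)→{6,8}; (2,3)→{2,3,4}; (6,5)→{2,5,8}; (7,7)→{3,7}; (8,4)→{4}. Safe: 1. Place at column 1.
Row 4: attacked by (1,8)→{5,8}; (2,3)→{1,3,5}; (3,1)→{1,2}; (6,5)→{3,5,7}; (7,7)→{4,7}; (8,4)→{4,8}. Safe: 6. Place at column 6.
Row 5: attacked by (1,8)→{4,8}; (2,3)→{3,6}; (3,1)→{1,3}; (4,6)→{5,6,7}; (6,5)→{4,5,6}; (7,7)→{5,7}; (8,4)→{1,4,7}. Safe: 2. Place at column 2.
Columns [8, 3, 1, 6, 2, 5, 7, 4], r−c [-7, -1, 2, -2, 3, 1, 0, 4], r+c [9, 5, 4, 10, 7, 11, 14, 12] are all distinct, so no two queens attack.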